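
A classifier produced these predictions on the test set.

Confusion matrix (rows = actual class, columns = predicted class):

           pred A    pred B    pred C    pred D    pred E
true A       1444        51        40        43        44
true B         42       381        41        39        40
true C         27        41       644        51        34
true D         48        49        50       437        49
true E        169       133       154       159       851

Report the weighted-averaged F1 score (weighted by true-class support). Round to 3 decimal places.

Per-class F1 score (2·TP/(2·TP+FP+FN)):
  A: TP=1444, FP=42+27+48+169=286, FN=51+40+43+44=178 → 2888/3352 = 0.8616
  B: TP=381, FP=51+41+49+133=274, FN=42+41+39+40=162 → 762/1198 = 0.6361
  C: TP=644, FP=40+41+50+154=285, FN=27+41+51+34=153 → 1288/1726 = 0.7462
  D: TP=437, FP=43+39+51+159=292, FN=48+49+50+49=196 → 874/1362 = 0.6417
  E: TP=851, FP=44+40+34+49=167, FN=169+133+154+159=615 → 1702/2484 = 0.6852
Weighted-F1 score = Σ (supportᵢ/N)·F1 scoreᵢ with N=5061: (1622/5061)·0.8616 + (543/5061)·0.6361 + (797/5061)·0.7462 + (633/5061)·0.6417 + (1466/5061)·0.6852 = 0.741

0.741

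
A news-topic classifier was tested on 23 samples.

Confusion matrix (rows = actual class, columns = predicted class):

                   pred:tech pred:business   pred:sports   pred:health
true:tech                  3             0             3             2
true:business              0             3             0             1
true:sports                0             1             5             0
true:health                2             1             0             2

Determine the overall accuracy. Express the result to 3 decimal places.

0.565

Accuracy = trace / total = (3+3+5+2=13) / 23 = 13/23 = 0.565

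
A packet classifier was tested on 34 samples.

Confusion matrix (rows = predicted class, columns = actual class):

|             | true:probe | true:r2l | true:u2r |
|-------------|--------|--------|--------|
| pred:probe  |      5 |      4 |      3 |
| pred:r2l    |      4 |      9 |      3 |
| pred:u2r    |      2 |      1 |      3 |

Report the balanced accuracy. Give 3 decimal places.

0.477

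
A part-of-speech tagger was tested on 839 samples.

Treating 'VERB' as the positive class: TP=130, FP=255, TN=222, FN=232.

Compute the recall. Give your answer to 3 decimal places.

0.359

Recall = TP/(TP+FN) = 130/(130+232) = 130/362 = 0.359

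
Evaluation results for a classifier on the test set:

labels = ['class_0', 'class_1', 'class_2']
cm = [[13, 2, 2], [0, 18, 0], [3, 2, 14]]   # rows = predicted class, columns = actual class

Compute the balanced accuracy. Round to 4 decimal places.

0.8352

Balanced accuracy = mean of per-class recall.
  class_0: recall = 13/16 = 0.81250
  class_1: recall = 18/22 = 0.81818
  class_2: recall = 14/16 = 0.87500
Mean = (0.81250 + 0.81818 + 0.87500) / 3 = 0.8352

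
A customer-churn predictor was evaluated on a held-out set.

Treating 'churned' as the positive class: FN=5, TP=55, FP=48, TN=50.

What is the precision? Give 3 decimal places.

Precision = TP/(TP+FP) = 55/(55+48) = 55/103 = 0.534

0.534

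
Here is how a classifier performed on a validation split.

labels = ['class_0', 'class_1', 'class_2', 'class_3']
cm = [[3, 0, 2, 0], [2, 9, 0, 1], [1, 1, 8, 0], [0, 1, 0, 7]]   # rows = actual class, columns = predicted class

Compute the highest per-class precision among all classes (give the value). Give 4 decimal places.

Per-class precision (TP/(TP+FP)):
  class_0: TP=3, FP=2+1+0=3 → 3/6 = 0.50000
  class_1: TP=9, FP=0+1+1=2 → 9/11 = 0.81818
  class_2: TP=8, FP=2+0+0=2 → 8/10 = 0.80000
  class_3: TP=7, FP=0+1+0=1 → 7/8 = 0.87500
Highest is class 'class_3' with precision = 0.8750.

0.8750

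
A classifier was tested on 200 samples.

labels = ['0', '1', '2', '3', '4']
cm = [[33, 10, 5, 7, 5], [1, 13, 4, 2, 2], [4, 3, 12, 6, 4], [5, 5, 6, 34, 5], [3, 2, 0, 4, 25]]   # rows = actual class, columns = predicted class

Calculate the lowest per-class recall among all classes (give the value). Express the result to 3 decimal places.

0.414

Per-class recall (TP/(TP+FN)):
  0: TP=33, FN=10+5+7+5=27 → 33/60 = 0.5500
  1: TP=13, FN=1+4+2+2=9 → 13/22 = 0.5909
  2: TP=12, FN=4+3+6+4=17 → 12/29 = 0.4138
  3: TP=34, FN=5+5+6+5=21 → 34/55 = 0.6182
  4: TP=25, FN=3+2+0+4=9 → 25/34 = 0.7353
Lowest is class '2' with recall = 0.414.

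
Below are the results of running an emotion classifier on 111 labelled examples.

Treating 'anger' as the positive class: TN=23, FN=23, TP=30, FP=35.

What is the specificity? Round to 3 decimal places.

0.397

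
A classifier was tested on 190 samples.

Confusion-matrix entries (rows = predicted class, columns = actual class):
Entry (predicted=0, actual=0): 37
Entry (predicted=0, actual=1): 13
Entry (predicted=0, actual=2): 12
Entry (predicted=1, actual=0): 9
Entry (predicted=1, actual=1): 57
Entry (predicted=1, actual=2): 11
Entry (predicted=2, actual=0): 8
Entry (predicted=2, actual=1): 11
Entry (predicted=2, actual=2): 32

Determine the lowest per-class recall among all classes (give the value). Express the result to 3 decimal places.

Per-class recall (TP/(TP+FN)):
  0: TP=37, FN=9+8=17 → 37/54 = 0.6852
  1: TP=57, FN=13+11=24 → 57/81 = 0.7037
  2: TP=32, FN=12+11=23 → 32/55 = 0.5818
Lowest is class '2' with recall = 0.582.

0.582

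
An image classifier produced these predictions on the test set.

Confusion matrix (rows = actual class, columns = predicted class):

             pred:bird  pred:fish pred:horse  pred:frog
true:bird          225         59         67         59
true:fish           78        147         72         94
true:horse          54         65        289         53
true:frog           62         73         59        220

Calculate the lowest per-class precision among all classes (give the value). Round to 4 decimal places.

Per-class precision (TP/(TP+FP)):
  bird: TP=225, FP=78+54+62=194 → 225/419 = 0.53699
  fish: TP=147, FP=59+65+73=197 → 147/344 = 0.42733
  horse: TP=289, FP=67+72+59=198 → 289/487 = 0.59343
  frog: TP=220, FP=59+94+53=206 → 220/426 = 0.51643
Lowest is class 'fish' with precision = 0.4273.

0.4273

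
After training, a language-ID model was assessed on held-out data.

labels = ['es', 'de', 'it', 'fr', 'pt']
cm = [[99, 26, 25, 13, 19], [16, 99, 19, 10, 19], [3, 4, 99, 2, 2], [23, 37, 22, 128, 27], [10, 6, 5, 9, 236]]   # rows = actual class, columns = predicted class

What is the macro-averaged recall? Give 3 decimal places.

Per-class recall (TP/(TP+FN)):
  es: TP=99, FN=26+25+13+19=83 → 99/182 = 0.5440
  de: TP=99, FN=16+19+10+19=64 → 99/163 = 0.6074
  it: TP=99, FN=3+4+2+2=11 → 99/110 = 0.9000
  fr: TP=128, FN=23+37+22+27=109 → 128/237 = 0.5401
  pt: TP=236, FN=10+6+5+9=30 → 236/266 = 0.8872
Macro-recall = mean = (0.5440 + 0.6074 + 0.9000 + 0.5401 + 0.8872) / 5 = 0.696

0.696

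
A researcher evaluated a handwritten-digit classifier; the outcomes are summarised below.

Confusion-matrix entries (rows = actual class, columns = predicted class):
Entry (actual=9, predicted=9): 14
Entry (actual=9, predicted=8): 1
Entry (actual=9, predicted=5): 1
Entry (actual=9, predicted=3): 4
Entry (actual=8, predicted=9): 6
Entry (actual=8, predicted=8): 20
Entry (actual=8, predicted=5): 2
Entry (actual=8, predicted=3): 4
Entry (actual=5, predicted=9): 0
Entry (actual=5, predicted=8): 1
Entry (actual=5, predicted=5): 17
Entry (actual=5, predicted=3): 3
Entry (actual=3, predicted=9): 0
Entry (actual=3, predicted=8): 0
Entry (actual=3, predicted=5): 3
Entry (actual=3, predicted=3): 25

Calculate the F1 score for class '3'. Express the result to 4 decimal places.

One-vs-rest for '3': TP = diagonal; FP = other classes predicted '3'; FN = '3' predicted as other.
F1 score = 2·TP/(2·TP+FP+FN).
3: TP=25, FP=4+4+3=11, FN=0+0+3=3 → 50/64 = 0.78125

0.7813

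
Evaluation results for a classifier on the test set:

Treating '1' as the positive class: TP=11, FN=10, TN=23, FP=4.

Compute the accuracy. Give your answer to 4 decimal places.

Accuracy = (TP+TN)/N = (11+23)/48 = 0.7083

0.7083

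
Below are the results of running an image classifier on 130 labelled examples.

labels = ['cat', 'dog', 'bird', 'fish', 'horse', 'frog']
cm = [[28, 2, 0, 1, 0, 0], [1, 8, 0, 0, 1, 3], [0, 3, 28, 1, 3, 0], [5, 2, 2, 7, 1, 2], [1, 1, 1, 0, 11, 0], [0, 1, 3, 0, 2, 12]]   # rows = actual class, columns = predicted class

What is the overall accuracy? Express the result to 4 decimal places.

0.7231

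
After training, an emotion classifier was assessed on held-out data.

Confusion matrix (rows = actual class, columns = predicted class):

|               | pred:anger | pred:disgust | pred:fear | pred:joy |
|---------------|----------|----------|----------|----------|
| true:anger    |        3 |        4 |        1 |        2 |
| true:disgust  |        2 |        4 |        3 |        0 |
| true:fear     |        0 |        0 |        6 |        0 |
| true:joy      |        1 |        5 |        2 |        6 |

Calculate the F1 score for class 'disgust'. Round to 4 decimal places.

Treat 'disgust' as positive and all other classes as negative.
F1 score = 2·TP/(2·TP+FP+FN).
disgust: TP=4, FP=4+0+5=9, FN=2+3+0=5 → 8/22 = 0.36364

0.3636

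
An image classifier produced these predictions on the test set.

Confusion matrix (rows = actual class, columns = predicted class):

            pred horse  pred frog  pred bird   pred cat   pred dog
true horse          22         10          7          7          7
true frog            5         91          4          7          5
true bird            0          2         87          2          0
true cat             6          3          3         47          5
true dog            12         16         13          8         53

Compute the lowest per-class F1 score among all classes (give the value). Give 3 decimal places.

0.449

Per-class F1 score (2·TP/(2·TP+FP+FN)):
  horse: TP=22, FP=5+0+6+12=23, FN=10+7+7+7=31 → 44/98 = 0.4490
  frog: TP=91, FP=10+2+3+16=31, FN=5+4+7+5=21 → 182/234 = 0.7778
  bird: TP=87, FP=7+4+3+13=27, FN=0+2+2+0=4 → 174/205 = 0.8488
  cat: TP=47, FP=7+7+2+8=24, FN=6+3+3+5=17 → 94/135 = 0.6963
  dog: TP=53, FP=7+5+0+5=17, FN=12+16+13+8=49 → 106/172 = 0.6163
Lowest is class 'horse' with F1 score = 0.449.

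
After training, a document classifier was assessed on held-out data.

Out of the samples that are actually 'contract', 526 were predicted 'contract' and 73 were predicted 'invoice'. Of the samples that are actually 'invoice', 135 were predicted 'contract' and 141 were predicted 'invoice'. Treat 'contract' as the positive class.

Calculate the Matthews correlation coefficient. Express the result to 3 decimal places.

0.421

MCC = (TP·TN − FP·FN) / √((TP+FP)(TP+FN)(TN+FP)(TN+FN))
Numerator = 526·141 − 135·73 = 64311
Denominator = √(661·599·276·214) = √23385741096 = 152923.9716
MCC = 64311 / 152923.9716 = 0.421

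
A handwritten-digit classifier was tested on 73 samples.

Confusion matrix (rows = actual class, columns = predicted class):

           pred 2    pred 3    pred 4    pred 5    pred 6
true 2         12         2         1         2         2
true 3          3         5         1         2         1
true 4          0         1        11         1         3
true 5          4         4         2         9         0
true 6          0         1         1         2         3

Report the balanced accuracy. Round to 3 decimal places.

Balanced accuracy = mean of per-class recall.
  2: recall = 12/19 = 0.6316
  3: recall = 5/12 = 0.4167
  4: recall = 11/16 = 0.6875
  5: recall = 9/19 = 0.4737
  6: recall = 3/7 = 0.4286
Mean = (0.6316 + 0.4167 + 0.6875 + 0.4737 + 0.4286) / 5 = 0.528

0.528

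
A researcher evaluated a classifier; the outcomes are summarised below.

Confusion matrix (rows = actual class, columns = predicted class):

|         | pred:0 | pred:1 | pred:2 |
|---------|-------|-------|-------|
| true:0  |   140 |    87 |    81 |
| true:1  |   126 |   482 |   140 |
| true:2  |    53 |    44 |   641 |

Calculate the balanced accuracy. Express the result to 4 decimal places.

Balanced accuracy = mean of per-class recall.
  0: recall = 140/308 = 0.45455
  1: recall = 482/748 = 0.64439
  2: recall = 641/738 = 0.86856
Mean = (0.45455 + 0.64439 + 0.86856) / 3 = 0.6558

0.6558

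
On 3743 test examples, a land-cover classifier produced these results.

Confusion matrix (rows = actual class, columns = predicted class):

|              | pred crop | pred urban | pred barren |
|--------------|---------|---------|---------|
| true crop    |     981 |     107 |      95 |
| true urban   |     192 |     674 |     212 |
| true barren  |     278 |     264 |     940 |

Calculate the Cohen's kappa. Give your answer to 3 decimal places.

0.539

Observed agreement pₒ = trace/N = 2595/3743 = 0.6933
Expected agreement pₑ = Σ (rowᵢ·colᵢ)/N² = (1183·1451 + 1078·1045 + 1482·1247)/3743² = 0.3348
κ = (pₒ − pₑ)/(1 − pₑ) = (0.6933 − 0.3348)/(1 − 0.3348) = 0.539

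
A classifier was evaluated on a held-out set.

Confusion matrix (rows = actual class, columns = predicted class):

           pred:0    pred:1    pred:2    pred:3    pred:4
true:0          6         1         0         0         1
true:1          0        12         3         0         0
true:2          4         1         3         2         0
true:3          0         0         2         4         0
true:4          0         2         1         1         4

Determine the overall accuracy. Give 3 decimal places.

0.617

Accuracy = trace / total = (6+12+3+4+4=29) / 47 = 29/47 = 0.617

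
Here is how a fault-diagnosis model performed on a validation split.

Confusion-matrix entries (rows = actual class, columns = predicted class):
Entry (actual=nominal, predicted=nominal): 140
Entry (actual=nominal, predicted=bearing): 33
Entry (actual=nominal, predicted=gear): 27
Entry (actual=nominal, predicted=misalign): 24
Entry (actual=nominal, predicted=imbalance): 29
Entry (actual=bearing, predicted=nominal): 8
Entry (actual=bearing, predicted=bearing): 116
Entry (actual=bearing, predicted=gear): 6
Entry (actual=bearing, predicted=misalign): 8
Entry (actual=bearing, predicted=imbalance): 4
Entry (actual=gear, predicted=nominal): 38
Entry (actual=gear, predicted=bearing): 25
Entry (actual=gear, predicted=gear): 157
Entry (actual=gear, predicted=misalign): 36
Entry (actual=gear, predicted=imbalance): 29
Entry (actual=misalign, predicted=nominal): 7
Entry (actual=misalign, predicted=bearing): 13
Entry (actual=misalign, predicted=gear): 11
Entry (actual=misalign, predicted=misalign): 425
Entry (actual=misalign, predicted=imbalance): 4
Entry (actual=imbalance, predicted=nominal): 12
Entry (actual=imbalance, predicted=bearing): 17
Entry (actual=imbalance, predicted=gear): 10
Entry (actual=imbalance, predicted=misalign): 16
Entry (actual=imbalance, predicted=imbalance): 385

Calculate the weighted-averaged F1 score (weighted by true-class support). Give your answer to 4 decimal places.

0.7684

Per-class F1 score (2·TP/(2·TP+FP+FN)):
  nominal: TP=140, FP=8+38+7+12=65, FN=33+27+24+29=113 → 280/458 = 0.61135
  bearing: TP=116, FP=33+25+13+17=88, FN=8+6+8+4=26 → 232/346 = 0.67052
  gear: TP=157, FP=27+6+11+10=54, FN=38+25+36+29=128 → 314/496 = 0.63306
  misalign: TP=425, FP=24+8+36+16=84, FN=7+13+11+4=35 → 850/969 = 0.87719
  imbalance: TP=385, FP=29+4+29+4=66, FN=12+17+10+16=55 → 770/891 = 0.86420
Weighted-F1 score = Σ (supportᵢ/N)·F1 scoreᵢ with N=1580: (253/1580)·0.61135 + (142/1580)·0.67052 + (285/1580)·0.63306 + (460/1580)·0.87719 + (440/1580)·0.86420 = 0.7684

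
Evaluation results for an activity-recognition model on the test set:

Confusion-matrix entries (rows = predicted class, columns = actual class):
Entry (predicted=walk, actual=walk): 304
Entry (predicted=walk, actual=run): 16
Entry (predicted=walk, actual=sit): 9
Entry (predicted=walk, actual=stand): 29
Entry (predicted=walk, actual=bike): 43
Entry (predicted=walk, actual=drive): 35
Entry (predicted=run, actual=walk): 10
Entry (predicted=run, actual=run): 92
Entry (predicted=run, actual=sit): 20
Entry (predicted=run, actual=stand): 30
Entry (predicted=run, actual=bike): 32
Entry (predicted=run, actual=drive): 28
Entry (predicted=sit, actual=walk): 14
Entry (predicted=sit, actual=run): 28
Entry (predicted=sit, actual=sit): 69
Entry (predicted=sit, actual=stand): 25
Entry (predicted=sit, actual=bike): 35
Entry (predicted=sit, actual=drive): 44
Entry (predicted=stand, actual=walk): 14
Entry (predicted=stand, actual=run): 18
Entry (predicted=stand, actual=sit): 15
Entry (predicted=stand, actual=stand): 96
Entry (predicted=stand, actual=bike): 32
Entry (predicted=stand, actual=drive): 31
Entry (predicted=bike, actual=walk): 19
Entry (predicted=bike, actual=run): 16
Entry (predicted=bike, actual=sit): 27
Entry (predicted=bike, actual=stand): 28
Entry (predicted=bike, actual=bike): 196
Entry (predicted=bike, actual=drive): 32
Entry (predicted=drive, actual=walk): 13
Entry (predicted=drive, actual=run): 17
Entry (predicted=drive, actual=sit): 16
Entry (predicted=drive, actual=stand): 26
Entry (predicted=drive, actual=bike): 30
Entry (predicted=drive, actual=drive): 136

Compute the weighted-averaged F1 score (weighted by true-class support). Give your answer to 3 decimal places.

0.548

Per-class F1 score (2·TP/(2·TP+FP+FN)):
  walk: TP=304, FP=16+9+29+43+35=132, FN=10+14+14+19+13=70 → 608/810 = 0.7506
  run: TP=92, FP=10+20+30+32+28=120, FN=16+28+18+16+17=95 → 184/399 = 0.4612
  sit: TP=69, FP=14+28+25+35+44=146, FN=9+20+15+27+16=87 → 138/371 = 0.3720
  stand: TP=96, FP=14+18+15+32+31=110, FN=29+30+25+28+26=138 → 192/440 = 0.4364
  bike: TP=196, FP=19+16+27+28+32=122, FN=43+32+35+32+30=172 → 392/686 = 0.5714
  drive: TP=136, FP=13+17+16+26+30=102, FN=35+28+44+31+32=170 → 272/544 = 0.5000
Weighted-F1 score = Σ (supportᵢ/N)·F1 scoreᵢ with N=1625: (374/1625)·0.7506 + (187/1625)·0.4612 + (156/1625)·0.3720 + (234/1625)·0.4364 + (368/1625)·0.5714 + (306/1625)·0.5000 = 0.548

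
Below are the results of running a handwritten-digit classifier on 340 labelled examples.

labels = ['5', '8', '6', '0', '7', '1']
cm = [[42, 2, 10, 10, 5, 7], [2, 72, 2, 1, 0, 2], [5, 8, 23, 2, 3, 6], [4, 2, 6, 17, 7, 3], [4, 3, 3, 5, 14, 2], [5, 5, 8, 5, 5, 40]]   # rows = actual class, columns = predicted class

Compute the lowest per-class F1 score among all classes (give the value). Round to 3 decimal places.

Per-class F1 score (2·TP/(2·TP+FP+FN)):
  5: TP=42, FP=2+5+4+4+5=20, FN=2+10+10+5+7=34 → 84/138 = 0.6087
  8: TP=72, FP=2+8+2+3+5=20, FN=2+2+1+0+2=7 → 144/171 = 0.8421
  6: TP=23, FP=10+2+6+3+8=29, FN=5+8+2+3+6=24 → 46/99 = 0.4646
  0: TP=17, FP=10+1+2+5+5=23, FN=4+2+6+7+3=22 → 34/79 = 0.4304
  7: TP=14, FP=5+0+3+7+5=20, FN=4+3+3+5+2=17 → 28/65 = 0.4308
  1: TP=40, FP=7+2+6+3+2=20, FN=5+5+8+5+5=28 → 80/128 = 0.6250
Lowest is class '0' with F1 score = 0.430.

0.430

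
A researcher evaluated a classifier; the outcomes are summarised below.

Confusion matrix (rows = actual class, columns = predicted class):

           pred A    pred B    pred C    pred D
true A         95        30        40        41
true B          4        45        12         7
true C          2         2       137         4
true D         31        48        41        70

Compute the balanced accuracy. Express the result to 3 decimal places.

0.609

Balanced accuracy = mean of per-class recall.
  A: recall = 95/206 = 0.4612
  B: recall = 45/68 = 0.6618
  C: recall = 137/145 = 0.9448
  D: recall = 70/190 = 0.3684
Mean = (0.4612 + 0.6618 + 0.9448 + 0.3684) / 4 = 0.609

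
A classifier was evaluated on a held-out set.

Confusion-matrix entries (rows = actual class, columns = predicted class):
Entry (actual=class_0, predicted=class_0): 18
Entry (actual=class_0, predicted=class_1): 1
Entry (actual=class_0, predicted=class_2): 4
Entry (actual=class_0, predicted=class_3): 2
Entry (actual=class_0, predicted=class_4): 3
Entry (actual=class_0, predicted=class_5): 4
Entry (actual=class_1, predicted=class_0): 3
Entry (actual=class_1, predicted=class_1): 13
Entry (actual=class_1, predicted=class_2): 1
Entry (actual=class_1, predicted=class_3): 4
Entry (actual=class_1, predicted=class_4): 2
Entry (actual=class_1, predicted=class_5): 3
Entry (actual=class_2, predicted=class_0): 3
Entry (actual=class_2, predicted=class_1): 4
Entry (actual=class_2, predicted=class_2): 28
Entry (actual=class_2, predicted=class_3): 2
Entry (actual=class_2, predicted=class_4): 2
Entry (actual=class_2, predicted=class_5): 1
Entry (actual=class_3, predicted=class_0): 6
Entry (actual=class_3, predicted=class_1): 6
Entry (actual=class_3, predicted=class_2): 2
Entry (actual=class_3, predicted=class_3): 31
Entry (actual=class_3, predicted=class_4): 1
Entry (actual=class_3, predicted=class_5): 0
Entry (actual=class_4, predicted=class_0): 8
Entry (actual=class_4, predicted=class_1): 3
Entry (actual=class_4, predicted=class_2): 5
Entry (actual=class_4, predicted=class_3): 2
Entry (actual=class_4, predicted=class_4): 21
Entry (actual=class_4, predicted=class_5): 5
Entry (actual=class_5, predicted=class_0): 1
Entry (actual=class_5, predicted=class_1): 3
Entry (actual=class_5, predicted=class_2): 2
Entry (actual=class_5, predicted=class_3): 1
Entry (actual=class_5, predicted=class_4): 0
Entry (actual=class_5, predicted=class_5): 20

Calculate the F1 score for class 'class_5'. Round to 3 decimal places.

F1 score = 2·TP/(2·TP+FP+FN).
class_5: TP=20, FP=4+3+1+0+5=13, FN=1+3+2+1+0=7 → 40/60 = 0.6667

0.667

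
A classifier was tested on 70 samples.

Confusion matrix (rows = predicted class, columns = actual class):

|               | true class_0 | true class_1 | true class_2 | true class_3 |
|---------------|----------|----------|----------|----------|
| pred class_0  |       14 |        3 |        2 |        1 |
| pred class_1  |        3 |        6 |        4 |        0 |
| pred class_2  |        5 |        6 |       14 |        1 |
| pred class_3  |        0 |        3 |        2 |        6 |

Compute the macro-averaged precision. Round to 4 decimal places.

Per-class precision (TP/(TP+FP)):
  class_0: TP=14, FP=3+2+1=6 → 14/20 = 0.70000
  class_1: TP=6, FP=3+4+0=7 → 6/13 = 0.46154
  class_2: TP=14, FP=5+6+1=12 → 14/26 = 0.53846
  class_3: TP=6, FP=0+3+2=5 → 6/11 = 0.54545
Macro-precision = mean = (0.70000 + 0.46154 + 0.53846 + 0.54545) / 4 = 0.5614

0.5614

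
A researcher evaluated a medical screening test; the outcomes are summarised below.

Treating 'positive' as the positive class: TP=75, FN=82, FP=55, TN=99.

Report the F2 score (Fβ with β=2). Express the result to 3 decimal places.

Fβ = (1+β²)·TP / ((1+β²)·TP + β²·FN + FP), with β²=4
= 5·75 / (5·75 + 4·82 + 55) = 0.495

0.495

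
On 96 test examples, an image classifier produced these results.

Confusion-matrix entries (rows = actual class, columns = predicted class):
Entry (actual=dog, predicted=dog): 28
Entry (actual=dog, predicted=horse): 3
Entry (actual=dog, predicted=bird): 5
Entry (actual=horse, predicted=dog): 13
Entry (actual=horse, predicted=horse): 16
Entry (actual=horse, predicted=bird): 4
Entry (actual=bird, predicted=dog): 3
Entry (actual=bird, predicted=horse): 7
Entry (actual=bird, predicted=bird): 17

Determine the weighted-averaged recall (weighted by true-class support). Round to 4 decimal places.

0.6354

Per-class recall (TP/(TP+FN)):
  dog: TP=28, FN=3+5=8 → 28/36 = 0.77778
  horse: TP=16, FN=13+4=17 → 16/33 = 0.48485
  bird: TP=17, FN=3+7=10 → 17/27 = 0.62963
Weighted-recall = Σ (supportᵢ/N)·recallᵢ with N=96: (36/96)·0.77778 + (33/96)·0.48485 + (27/96)·0.62963 = 0.6354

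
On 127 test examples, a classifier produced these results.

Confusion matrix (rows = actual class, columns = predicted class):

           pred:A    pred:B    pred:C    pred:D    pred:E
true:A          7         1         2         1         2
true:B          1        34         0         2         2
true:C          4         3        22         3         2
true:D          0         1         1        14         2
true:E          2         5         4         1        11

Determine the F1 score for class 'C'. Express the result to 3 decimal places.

Take TP from the diagonal, FP from the rest of the 'C' prediction marginal, FN from the rest of the 'C' actual marginal.
F1 score = 2·TP/(2·TP+FP+FN).
C: TP=22, FP=2+0+1+4=7, FN=4+3+3+2=12 → 44/63 = 0.6984

0.698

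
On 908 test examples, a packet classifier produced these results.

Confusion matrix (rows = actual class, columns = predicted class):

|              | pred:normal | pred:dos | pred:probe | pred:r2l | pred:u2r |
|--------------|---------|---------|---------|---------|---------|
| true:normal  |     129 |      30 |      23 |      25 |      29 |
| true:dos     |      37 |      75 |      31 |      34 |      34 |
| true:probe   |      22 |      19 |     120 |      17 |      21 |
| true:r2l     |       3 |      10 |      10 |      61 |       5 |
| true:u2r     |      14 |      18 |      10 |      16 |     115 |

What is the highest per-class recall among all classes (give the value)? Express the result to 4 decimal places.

Per-class recall (TP/(TP+FN)):
  normal: TP=129, FN=30+23+25+29=107 → 129/236 = 0.54661
  dos: TP=75, FN=37+31+34+34=136 → 75/211 = 0.35545
  probe: TP=120, FN=22+19+17+21=79 → 120/199 = 0.60302
  r2l: TP=61, FN=3+10+10+5=28 → 61/89 = 0.68539
  u2r: TP=115, FN=14+18+10+16=58 → 115/173 = 0.66474
Highest is class 'r2l' with recall = 0.6854.

0.6854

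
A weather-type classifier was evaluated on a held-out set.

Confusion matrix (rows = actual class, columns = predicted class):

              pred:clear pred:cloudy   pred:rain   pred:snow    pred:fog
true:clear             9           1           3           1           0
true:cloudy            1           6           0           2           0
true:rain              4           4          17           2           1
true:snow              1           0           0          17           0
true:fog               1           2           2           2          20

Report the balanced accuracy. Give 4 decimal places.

0.7204

Balanced accuracy = mean of per-class recall.
  clear: recall = 9/14 = 0.64286
  cloudy: recall = 6/9 = 0.66667
  rain: recall = 17/28 = 0.60714
  snow: recall = 17/18 = 0.94444
  fog: recall = 20/27 = 0.74074
Mean = (0.64286 + 0.66667 + 0.60714 + 0.94444 + 0.74074) / 5 = 0.7204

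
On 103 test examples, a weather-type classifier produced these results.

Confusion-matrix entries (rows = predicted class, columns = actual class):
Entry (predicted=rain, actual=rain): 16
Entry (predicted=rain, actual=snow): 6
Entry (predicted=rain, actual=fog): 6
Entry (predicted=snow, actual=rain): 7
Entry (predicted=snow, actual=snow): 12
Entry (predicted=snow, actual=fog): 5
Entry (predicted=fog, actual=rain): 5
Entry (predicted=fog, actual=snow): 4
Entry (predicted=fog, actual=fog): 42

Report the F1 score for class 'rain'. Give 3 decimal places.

0.571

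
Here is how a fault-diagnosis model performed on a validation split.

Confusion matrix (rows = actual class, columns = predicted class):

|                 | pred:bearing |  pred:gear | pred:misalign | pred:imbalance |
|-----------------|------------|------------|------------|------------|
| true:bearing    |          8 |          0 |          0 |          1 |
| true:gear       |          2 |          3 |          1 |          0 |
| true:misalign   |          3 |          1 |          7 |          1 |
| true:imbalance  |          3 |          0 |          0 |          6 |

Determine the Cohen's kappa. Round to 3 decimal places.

0.550

Observed agreement pₒ = trace/N = 24/36 = 0.6667
Expected agreement pₑ = Σ (rowᵢ·colᵢ)/N² = (9·16 + 6·4 + 12·8 + 9·8)/36² = 0.2593
κ = (pₒ − pₑ)/(1 − pₑ) = (0.6667 − 0.2593)/(1 − 0.2593) = 0.550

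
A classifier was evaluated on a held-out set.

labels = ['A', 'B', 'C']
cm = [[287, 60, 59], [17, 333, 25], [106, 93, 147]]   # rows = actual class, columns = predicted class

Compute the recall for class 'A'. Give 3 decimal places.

Take TP from the diagonal, FP from the rest of the 'A' prediction marginal, FN from the rest of the 'A' actual marginal.
recall = TP/(TP+FN).
A: TP=287, FN=60+59=119 → 287/406 = 0.7069

0.707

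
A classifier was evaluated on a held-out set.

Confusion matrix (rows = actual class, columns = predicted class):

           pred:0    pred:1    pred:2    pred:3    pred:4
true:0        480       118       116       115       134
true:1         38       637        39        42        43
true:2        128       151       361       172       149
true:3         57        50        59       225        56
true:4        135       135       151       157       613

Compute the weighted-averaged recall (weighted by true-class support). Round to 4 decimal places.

Per-class recall (TP/(TP+FN)):
  0: TP=480, FN=118+116+115+134=483 → 480/963 = 0.49844
  1: TP=637, FN=38+39+42+43=162 → 637/799 = 0.79725
  2: TP=361, FN=128+151+172+149=600 → 361/961 = 0.37565
  3: TP=225, FN=57+50+59+56=222 → 225/447 = 0.50336
  4: TP=613, FN=135+135+151+157=578 → 613/1191 = 0.51469
Weighted-recall = Σ (supportᵢ/N)·recallᵢ with N=4361: (963/4361)·0.49844 + (799/4361)·0.79725 + (961/4361)·0.37565 + (447/4361)·0.50336 + (1191/4361)·0.51469 = 0.5311

0.5311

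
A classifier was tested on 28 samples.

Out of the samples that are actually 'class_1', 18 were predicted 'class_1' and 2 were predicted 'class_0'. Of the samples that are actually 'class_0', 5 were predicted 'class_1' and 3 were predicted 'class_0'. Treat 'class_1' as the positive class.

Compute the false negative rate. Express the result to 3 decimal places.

0.100

FNR = FN/(FN+TP) = 2/(2+18) = 0.100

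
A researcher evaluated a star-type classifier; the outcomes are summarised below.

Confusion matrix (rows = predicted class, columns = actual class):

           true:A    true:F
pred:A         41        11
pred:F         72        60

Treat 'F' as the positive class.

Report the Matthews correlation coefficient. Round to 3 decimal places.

MCC = (TP·TN − FP·FN) / √((TP+FP)(TP+FN)(TN+FP)(TN+FN))
Numerator = 60·41 − 72·11 = 1668
Denominator = √(132·71·113·52) = √55069872 = 7420.9078
MCC = 1668 / 7420.9078 = 0.225

0.225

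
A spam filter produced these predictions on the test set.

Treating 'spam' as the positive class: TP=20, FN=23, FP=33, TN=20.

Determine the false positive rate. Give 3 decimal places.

FPR = FP/(FP+TN) = 33/(33+20) = 0.623

0.623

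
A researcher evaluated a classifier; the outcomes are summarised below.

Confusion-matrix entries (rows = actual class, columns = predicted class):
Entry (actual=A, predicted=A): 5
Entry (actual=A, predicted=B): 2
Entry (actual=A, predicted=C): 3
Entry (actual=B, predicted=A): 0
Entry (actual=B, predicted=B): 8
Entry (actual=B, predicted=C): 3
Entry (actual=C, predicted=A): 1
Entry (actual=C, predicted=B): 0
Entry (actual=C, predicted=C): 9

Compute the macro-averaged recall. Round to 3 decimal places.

0.709

Per-class recall (TP/(TP+FN)):
  A: TP=5, FN=2+3=5 → 5/10 = 0.5000
  B: TP=8, FN=0+3=3 → 8/11 = 0.7273
  C: TP=9, FN=1+0=1 → 9/10 = 0.9000
Macro-recall = mean = (0.5000 + 0.7273 + 0.9000) / 3 = 0.709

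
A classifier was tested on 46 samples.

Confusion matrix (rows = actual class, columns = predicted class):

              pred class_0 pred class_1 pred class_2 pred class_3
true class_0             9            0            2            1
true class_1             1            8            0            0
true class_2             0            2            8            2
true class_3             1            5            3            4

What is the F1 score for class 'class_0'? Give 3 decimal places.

0.783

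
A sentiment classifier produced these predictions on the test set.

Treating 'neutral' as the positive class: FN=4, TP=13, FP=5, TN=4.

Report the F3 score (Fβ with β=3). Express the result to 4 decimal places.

0.7602

Fβ = (1+β²)·TP / ((1+β²)·TP + β²·FN + FP), with β²=9
= 10·13 / (10·13 + 9·4 + 5) = 0.7602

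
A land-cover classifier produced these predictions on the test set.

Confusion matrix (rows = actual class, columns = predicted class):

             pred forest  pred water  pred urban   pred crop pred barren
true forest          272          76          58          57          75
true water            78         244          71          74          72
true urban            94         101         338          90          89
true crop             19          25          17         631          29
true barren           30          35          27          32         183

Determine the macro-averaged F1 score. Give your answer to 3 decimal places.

0.566

Per-class F1 score (2·TP/(2·TP+FP+FN)):
  forest: TP=272, FP=78+94+19+30=221, FN=76+58+57+75=266 → 544/1031 = 0.5276
  water: TP=244, FP=76+101+25+35=237, FN=78+71+74+72=295 → 488/1020 = 0.4784
  urban: TP=338, FP=58+71+17+27=173, FN=94+101+90+89=374 → 676/1223 = 0.5527
  crop: TP=631, FP=57+74+90+32=253, FN=19+25+17+29=90 → 1262/1605 = 0.7863
  barren: TP=183, FP=75+72+89+29=265, FN=30+35+27+32=124 → 366/755 = 0.4848
Macro-F1 score = mean = (0.5276 + 0.4784 + 0.5527 + 0.7863 + 0.4848) / 5 = 0.566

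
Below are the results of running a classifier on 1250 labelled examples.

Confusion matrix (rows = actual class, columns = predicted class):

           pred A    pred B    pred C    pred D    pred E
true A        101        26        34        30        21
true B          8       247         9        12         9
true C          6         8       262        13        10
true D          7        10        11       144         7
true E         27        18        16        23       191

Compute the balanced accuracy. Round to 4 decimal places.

Balanced accuracy = mean of per-class recall.
  A: recall = 101/212 = 0.47642
  B: recall = 247/285 = 0.86667
  C: recall = 262/299 = 0.87625
  D: recall = 144/179 = 0.80447
  E: recall = 191/275 = 0.69455
Mean = (0.47642 + 0.86667 + 0.87625 + 0.80447 + 0.69455) / 5 = 0.7437

0.7437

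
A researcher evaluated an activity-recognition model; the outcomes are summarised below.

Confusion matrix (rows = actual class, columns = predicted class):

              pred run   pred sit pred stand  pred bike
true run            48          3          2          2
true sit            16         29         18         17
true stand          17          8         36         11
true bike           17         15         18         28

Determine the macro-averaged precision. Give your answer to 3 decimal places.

Per-class precision (TP/(TP+FP)):
  run: TP=48, FP=16+17+17=50 → 48/98 = 0.4898
  sit: TP=29, FP=3+8+15=26 → 29/55 = 0.5273
  stand: TP=36, FP=2+18+18=38 → 36/74 = 0.4865
  bike: TP=28, FP=2+17+11=30 → 28/58 = 0.4828
Macro-precision = mean = (0.4898 + 0.5273 + 0.4865 + 0.4828) / 4 = 0.497

0.497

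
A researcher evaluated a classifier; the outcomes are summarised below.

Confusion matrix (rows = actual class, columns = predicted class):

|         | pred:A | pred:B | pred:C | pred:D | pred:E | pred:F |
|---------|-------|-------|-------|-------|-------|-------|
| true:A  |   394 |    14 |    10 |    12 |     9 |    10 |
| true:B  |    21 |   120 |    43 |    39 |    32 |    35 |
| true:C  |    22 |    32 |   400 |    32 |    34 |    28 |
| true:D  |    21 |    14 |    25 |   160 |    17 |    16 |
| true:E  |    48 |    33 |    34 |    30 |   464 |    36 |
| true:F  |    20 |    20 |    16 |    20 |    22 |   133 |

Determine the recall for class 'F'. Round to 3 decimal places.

0.576

Take TP from the diagonal, FP from the rest of the 'F' prediction marginal, FN from the rest of the 'F' actual marginal.
recall = TP/(TP+FN).
F: TP=133, FN=20+20+16+20+22=98 → 133/231 = 0.5758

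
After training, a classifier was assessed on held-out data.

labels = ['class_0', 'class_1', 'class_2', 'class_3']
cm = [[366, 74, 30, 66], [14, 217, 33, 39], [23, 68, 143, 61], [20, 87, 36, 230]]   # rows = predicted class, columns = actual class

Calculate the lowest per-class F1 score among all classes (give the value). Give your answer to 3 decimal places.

0.533

Per-class F1 score (2·TP/(2·TP+FP+FN)):
  class_0: TP=366, FP=74+30+66=170, FN=14+23+20=57 → 732/959 = 0.7633
  class_1: TP=217, FP=14+33+39=86, FN=74+68+87=229 → 434/749 = 0.5794
  class_2: TP=143, FP=23+68+61=152, FN=30+33+36=99 → 286/537 = 0.5326
  class_3: TP=230, FP=20+87+36=143, FN=66+39+61=166 → 460/769 = 0.5982
Lowest is class 'class_2' with F1 score = 0.533.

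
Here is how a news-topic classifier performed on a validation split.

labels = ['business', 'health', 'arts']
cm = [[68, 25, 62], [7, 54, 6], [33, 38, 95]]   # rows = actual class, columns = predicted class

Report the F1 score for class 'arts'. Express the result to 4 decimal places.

Take TP from the diagonal, FP from the rest of the 'arts' prediction marginal, FN from the rest of the 'arts' actual marginal.
F1 score = 2·TP/(2·TP+FP+FN).
arts: TP=95, FP=62+6=68, FN=33+38=71 → 190/329 = 0.57751

0.5775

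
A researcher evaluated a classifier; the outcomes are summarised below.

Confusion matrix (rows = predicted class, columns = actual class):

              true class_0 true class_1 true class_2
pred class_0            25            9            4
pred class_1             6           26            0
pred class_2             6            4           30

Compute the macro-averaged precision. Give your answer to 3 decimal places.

0.740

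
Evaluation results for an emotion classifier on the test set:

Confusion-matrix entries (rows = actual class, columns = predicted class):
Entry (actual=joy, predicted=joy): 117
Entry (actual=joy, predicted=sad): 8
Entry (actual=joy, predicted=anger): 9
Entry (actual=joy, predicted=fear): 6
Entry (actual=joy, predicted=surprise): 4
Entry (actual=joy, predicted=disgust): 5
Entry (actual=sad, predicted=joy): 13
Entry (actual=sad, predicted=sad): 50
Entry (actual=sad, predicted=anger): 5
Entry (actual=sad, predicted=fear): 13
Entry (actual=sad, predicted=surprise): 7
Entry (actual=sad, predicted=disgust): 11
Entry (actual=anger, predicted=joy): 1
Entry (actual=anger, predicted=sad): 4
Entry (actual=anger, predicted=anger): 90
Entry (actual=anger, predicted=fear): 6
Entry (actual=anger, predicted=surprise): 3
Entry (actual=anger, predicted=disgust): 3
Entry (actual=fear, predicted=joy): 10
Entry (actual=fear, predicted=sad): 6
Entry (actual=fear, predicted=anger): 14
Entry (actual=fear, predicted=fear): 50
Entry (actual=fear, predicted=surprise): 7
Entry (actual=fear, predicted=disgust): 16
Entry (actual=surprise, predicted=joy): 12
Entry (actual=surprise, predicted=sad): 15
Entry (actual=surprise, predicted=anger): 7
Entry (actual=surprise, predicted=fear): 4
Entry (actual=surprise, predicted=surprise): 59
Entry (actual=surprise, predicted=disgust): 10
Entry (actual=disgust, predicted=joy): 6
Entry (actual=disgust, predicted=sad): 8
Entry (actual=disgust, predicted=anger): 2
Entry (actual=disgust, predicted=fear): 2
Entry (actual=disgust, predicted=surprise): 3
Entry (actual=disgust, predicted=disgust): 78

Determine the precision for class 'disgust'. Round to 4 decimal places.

Take TP from the diagonal, FP from the rest of the 'disgust' prediction marginal, FN from the rest of the 'disgust' actual marginal.
precision = TP/(TP+FP).
disgust: TP=78, FP=5+11+3+16+10=45 → 78/123 = 0.63415

0.6341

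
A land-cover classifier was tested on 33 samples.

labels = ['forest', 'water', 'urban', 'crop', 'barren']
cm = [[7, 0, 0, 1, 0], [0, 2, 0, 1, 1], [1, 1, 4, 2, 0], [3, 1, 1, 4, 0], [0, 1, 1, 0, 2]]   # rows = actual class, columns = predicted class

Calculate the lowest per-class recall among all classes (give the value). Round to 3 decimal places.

Per-class recall (TP/(TP+FN)):
  forest: TP=7, FN=0+0+1+0=1 → 7/8 = 0.8750
  water: TP=2, FN=0+0+1+1=2 → 2/4 = 0.5000
  urban: TP=4, FN=1+1+2+0=4 → 4/8 = 0.5000
  crop: TP=4, FN=3+1+1+0=5 → 4/9 = 0.4444
  barren: TP=2, FN=0+1+1+0=2 → 2/4 = 0.5000
Lowest is class 'crop' with recall = 0.444.

0.444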